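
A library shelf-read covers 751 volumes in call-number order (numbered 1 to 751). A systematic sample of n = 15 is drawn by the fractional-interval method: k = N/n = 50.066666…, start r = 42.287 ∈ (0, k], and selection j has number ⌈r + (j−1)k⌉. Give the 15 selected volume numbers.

j=1: r + 0k = 42.287 → ⌈·⌉ = 43
j=2: r + 1k = 92.353666… → ⌈·⌉ = 93
j=3: r + 2k = 142.420333… → ⌈·⌉ = 143
j=4: r + 3k = 192.487 → ⌈·⌉ = 193
j=5: r + 4k = 242.553666… → ⌈·⌉ = 243
j=6: r + 5k = 292.620333… → ⌈·⌉ = 293
j=7: r + 6k = 342.687 → ⌈·⌉ = 343
j=8: r + 7k = 392.753666… → ⌈·⌉ = 393
j=9: r + 8k = 442.820333… → ⌈·⌉ = 443
j=10: r + 9k = 492.887 → ⌈·⌉ = 493
j=11: r + 10k = 542.953666… → ⌈·⌉ = 543
j=12: r + 11k = 593.020333… → ⌈·⌉ = 594
j=13: r + 12k = 643.087 → ⌈·⌉ = 644
j=14: r + 13k = 693.153666… → ⌈·⌉ = 694
j=15: r + 14k = 743.220333… → ⌈·⌉ = 744

43, 93, 143, 193, 243, 293, 343, 393, 443, 493, 543, 594, 644, 694, 744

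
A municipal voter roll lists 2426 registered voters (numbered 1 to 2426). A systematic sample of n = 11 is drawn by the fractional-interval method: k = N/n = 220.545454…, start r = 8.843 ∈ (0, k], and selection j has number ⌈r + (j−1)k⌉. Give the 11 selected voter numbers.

9, 230, 450, 671, 892, 1112, 1333, 1553, 1774, 1994, 2215

j=1: r + 0k = 8.843 → ⌈·⌉ = 9
j=2: r + 1k = 229.388454… → ⌈·⌉ = 230
j=3: r + 2k = 449.933909… → ⌈·⌉ = 450
j=4: r + 3k = 670.479363… → ⌈·⌉ = 671
j=5: r + 4k = 891.024818… → ⌈·⌉ = 892
j=6: r + 5k = 1111.570272… → ⌈·⌉ = 1112
j=7: r + 6k = 1332.115727… → ⌈·⌉ = 1333
j=8: r + 7k = 1552.661181… → ⌈·⌉ = 1553
j=9: r + 8k = 1773.206636… → ⌈·⌉ = 1774
j=10: r + 9k = 1993.752090… → ⌈·⌉ = 1994
j=11: r + 10k = 2214.297545… → ⌈·⌉ = 2215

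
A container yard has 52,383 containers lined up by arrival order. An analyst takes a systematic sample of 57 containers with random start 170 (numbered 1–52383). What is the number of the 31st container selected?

k = 52383/57 = 919
31st selection = r + (31−1)·k = 170 + 30×919 = 170 + 27570 = 27740

27740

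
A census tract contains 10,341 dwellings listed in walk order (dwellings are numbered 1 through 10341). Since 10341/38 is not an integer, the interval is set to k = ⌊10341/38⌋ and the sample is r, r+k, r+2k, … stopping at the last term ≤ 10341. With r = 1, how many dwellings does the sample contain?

k = ⌊10341/38⌋ = 272
Achieved size = ⌊(10341 − 1)/272⌋ + 1 = ⌊10340/272⌋ + 1 = 38 + 1 = 39
(last selection: 1 + 38×272 = 10337 ≤ 10341; next would be 10609 > 10341)

39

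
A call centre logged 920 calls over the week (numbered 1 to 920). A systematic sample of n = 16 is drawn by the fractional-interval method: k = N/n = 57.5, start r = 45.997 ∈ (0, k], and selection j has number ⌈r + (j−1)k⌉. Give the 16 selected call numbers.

j=1: r + 0k = 45.997 → ⌈·⌉ = 46
j=2: r + 1k = 103.497 → ⌈·⌉ = 104
j=3: r + 2k = 160.997 → ⌈·⌉ = 161
j=4: r + 3k = 218.497 → ⌈·⌉ = 219
j=5: r + 4k = 275.997 → ⌈·⌉ = 276
j=6: r + 5k = 333.497 → ⌈·⌉ = 334
j=7: r + 6k = 390.997 → ⌈·⌉ = 391
j=8: r + 7k = 448.497 → ⌈·⌉ = 449
j=9: r + 8k = 505.997 → ⌈·⌉ = 506
j=10: r + 9k = 563.497 → ⌈·⌉ = 564
j=11: r + 10k = 620.997 → ⌈·⌉ = 621
j=12: r + 11k = 678.497 → ⌈·⌉ = 679
j=13: r + 12k = 735.997 → ⌈·⌉ = 736
j=14: r + 13k = 793.497 → ⌈·⌉ = 794
j=15: r + 14k = 850.997 → ⌈·⌉ = 851
j=16: r + 15k = 908.497 → ⌈·⌉ = 909

46, 104, 161, 219, 276, 334, 391, 449, 506, 564, 621, 679, 736, 794, 851, 909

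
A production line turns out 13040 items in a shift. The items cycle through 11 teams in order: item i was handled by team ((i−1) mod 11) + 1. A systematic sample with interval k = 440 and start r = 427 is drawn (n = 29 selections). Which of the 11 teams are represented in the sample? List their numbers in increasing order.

Consecutive selections differ by k = 440, so their team numbers differ by 440 mod 11 = 0.
gcd(440, 11) = 11, so the sample visits 11/11 = 1 distinct residues mod 11.
Start 427 is team 9; the teams hit are 9.

9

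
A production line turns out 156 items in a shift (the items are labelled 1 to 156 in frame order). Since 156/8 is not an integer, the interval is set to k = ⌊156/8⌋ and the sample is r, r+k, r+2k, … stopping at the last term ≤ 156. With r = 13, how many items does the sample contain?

8

k = ⌊156/8⌋ = 19
Achieved size = ⌊(156 − 13)/19⌋ + 1 = ⌊143/19⌋ + 1 = 7 + 1 = 8
(last selection: 13 + 7×19 = 146 ≤ 156; next would be 165 > 156)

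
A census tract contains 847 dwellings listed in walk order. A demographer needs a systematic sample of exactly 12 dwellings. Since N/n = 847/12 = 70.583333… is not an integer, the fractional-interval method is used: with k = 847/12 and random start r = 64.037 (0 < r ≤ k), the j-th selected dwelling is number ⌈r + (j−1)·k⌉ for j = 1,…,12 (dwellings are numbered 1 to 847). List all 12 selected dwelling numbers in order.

65, 135, 206, 276, 347, 417, 488, 559, 629, 700, 770, 841

j=1: r + 0k = 64.037 → ⌈·⌉ = 65
j=2: r + 1k = 134.620333… → ⌈·⌉ = 135
j=3: r + 2k = 205.203666… → ⌈·⌉ = 206
j=4: r + 3k = 275.787 → ⌈·⌉ = 276
j=5: r + 4k = 346.370333… → ⌈·⌉ = 347
j=6: r + 5k = 416.953666… → ⌈·⌉ = 417
j=7: r + 6k = 487.537 → ⌈·⌉ = 488
j=8: r + 7k = 558.120333… → ⌈·⌉ = 559
j=9: r + 8k = 628.703666… → ⌈·⌉ = 629
j=10: r + 9k = 699.287 → ⌈·⌉ = 700
j=11: r + 10k = 769.870333… → ⌈·⌉ = 770
j=12: r + 11k = 840.453666… → ⌈·⌉ = 841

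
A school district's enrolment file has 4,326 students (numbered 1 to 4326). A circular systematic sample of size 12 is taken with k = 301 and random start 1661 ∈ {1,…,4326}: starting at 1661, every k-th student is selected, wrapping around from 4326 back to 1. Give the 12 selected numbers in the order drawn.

Selection 1: 1661
Selection 2: 1661 + 301 = 1962
Selection 3: 1962 + 301 = 2263
Selection 4: 2263 + 301 = 2564
Selection 5: 2564 + 301 = 2865
Selection 6: 2865 + 301 = 3166
Selection 7: 3166 + 301 = 3467
Selection 8: 3467 + 301 = 3768
Selection 9: 3768 + 301 = 4069
Selection 10: 4069 + 301 = 4370 → 4370 − 4326 = 44
Selection 11: 44 + 301 = 345
Selection 12: 345 + 301 = 646

1661, 1962, 2263, 2564, 2865, 3166, 3467, 3768, 4069, 44, 345, 646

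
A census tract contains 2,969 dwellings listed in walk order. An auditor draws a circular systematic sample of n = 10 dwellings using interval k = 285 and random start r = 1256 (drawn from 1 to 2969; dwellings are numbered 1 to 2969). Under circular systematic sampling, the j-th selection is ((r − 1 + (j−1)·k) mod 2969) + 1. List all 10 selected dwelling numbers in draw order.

Selection 1: 1256
Selection 2: 1256 + 285 = 1541
Selection 3: 1541 + 285 = 1826
Selection 4: 1826 + 285 = 2111
Selection 5: 2111 + 285 = 2396
Selection 6: 2396 + 285 = 2681
Selection 7: 2681 + 285 = 2966
Selection 8: 2966 + 285 = 3251 → 3251 − 2969 = 282
Selection 9: 282 + 285 = 567
Selection 10: 567 + 285 = 852

1256, 1541, 1826, 2111, 2396, 2681, 2966, 282, 567, 852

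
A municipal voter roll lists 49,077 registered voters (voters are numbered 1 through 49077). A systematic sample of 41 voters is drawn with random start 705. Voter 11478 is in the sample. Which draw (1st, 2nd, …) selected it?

10

k = 49077/41 = 1197
position = (11478 − 705)/1197 + 1 = 10773/1197 + 1 = 9 + 1 = 10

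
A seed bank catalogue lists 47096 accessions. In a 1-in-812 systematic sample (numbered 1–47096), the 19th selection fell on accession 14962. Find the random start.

k = 812
r = 14962 − (19−1)×812 = 14962 − 14616 = 346

346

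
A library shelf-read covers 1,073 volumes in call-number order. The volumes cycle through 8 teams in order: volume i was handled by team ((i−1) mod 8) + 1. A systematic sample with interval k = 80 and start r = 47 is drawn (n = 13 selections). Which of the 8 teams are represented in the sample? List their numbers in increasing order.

Consecutive selections differ by k = 80, so their team numbers differ by 80 mod 8 = 0.
gcd(80, 8) = 8, so the sample visits 8/8 = 1 distinct residues mod 8.
Start 47 is team 7; the teams hit are 7.

7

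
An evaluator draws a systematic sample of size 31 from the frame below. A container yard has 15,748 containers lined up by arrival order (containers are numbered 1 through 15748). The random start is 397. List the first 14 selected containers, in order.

397, 905, 1413, 1921, 2429, 2937, 3445, 3953, 4461, 4969, 5477, 5985, 6493, 7001

k = N/n = 15748/31 = 508
container 1: 397
container 2: 397 + 508 = 905
container 3: 905 + 508 = 1413
container 4: 1413 + 508 = 1921
container 5: 1921 + 508 = 2429
container 6: 2429 + 508 = 2937
container 7: 2937 + 508 = 3445
container 8: 3445 + 508 = 3953
container 9: 3953 + 508 = 4461
container 10: 4461 + 508 = 4969
container 11: 4969 + 508 = 5477
container 12: 5477 + 508 = 5985
container 13: 5985 + 508 = 6493
container 14: 6493 + 508 = 7001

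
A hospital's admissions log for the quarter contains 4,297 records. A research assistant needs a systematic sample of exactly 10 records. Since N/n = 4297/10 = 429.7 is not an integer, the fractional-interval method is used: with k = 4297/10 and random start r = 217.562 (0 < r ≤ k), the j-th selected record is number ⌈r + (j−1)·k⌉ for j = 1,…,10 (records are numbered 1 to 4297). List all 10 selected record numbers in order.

218, 648, 1077, 1507, 1937, 2367, 2796, 3226, 3656, 4085

j=1: r + 0k = 217.562 → ⌈·⌉ = 218
j=2: r + 1k = 647.262 → ⌈·⌉ = 648
j=3: r + 2k = 1076.962 → ⌈·⌉ = 1077
j=4: r + 3k = 1506.662 → ⌈·⌉ = 1507
j=5: r + 4k = 1936.362 → ⌈·⌉ = 1937
j=6: r + 5k = 2366.062 → ⌈·⌉ = 2367
j=7: r + 6k = 2795.762 → ⌈·⌉ = 2796
j=8: r + 7k = 3225.462 → ⌈·⌉ = 3226
j=9: r + 8k = 3655.162 → ⌈·⌉ = 3656
j=10: r + 9k = 4084.862 → ⌈·⌉ = 4085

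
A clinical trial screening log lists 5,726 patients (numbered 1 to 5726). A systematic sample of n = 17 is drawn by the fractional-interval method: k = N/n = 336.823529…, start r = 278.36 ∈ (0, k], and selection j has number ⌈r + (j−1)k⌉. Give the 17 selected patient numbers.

279, 616, 953, 1289, 1626, 1963, 2300, 2637, 2973, 3310, 3647, 3984, 4321, 4658, 4994, 5331, 5668

j=1: r + 0k = 278.36 → ⌈·⌉ = 279
j=2: r + 1k = 615.183529… → ⌈·⌉ = 616
j=3: r + 2k = 952.007058… → ⌈·⌉ = 953
j=4: r + 3k = 1288.830588… → ⌈·⌉ = 1289
j=5: r + 4k = 1625.654117… → ⌈·⌉ = 1626
j=6: r + 5k = 1962.477647… → ⌈·⌉ = 1963
j=7: r + 6k = 2299.301176… → ⌈·⌉ = 2300
j=8: r + 7k = 2636.124705… → ⌈·⌉ = 2637
j=9: r + 8k = 2972.948235… → ⌈·⌉ = 2973
j=10: r + 9k = 3309.771764… → ⌈·⌉ = 3310
j=11: r + 10k = 3646.595294… → ⌈·⌉ = 3647
j=12: r + 11k = 3983.418823… → ⌈·⌉ = 3984
j=13: r + 12k = 4320.242352… → ⌈·⌉ = 4321
j=14: r + 13k = 4657.065882… → ⌈·⌉ = 4658
j=15: r + 14k = 4993.889411… → ⌈·⌉ = 4994
j=16: r + 15k = 5330.712941… → ⌈·⌉ = 5331
j=17: r + 16k = 5667.536470… → ⌈·⌉ = 5668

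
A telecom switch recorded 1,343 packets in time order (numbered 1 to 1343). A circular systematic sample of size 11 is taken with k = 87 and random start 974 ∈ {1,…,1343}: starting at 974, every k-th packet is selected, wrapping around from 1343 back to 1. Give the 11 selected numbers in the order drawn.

974, 1061, 1148, 1235, 1322, 66, 153, 240, 327, 414, 501

Selection 1: 974
Selection 2: 974 + 87 = 1061
Selection 3: 1061 + 87 = 1148
Selection 4: 1148 + 87 = 1235
Selection 5: 1235 + 87 = 1322
Selection 6: 1322 + 87 = 1409 → 1409 − 1343 = 66
Selection 7: 66 + 87 = 153
Selection 8: 153 + 87 = 240
Selection 9: 240 + 87 = 327
Selection 10: 327 + 87 = 414
Selection 11: 414 + 87 = 501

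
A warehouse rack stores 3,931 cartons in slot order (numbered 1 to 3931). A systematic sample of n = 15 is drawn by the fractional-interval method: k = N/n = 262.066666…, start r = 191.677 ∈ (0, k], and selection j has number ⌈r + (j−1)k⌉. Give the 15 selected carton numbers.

192, 454, 716, 978, 1240, 1503, 1765, 2027, 2289, 2551, 2813, 3075, 3337, 3599, 3861

j=1: r + 0k = 191.677 → ⌈·⌉ = 192
j=2: r + 1k = 453.743666… → ⌈·⌉ = 454
j=3: r + 2k = 715.810333… → ⌈·⌉ = 716
j=4: r + 3k = 977.877 → ⌈·⌉ = 978
j=5: r + 4k = 1239.943666… → ⌈·⌉ = 1240
j=6: r + 5k = 1502.010333… → ⌈·⌉ = 1503
j=7: r + 6k = 1764.077 → ⌈·⌉ = 1765
j=8: r + 7k = 2026.143666… → ⌈·⌉ = 2027
j=9: r + 8k = 2288.210333… → ⌈·⌉ = 2289
j=10: r + 9k = 2550.277 → ⌈·⌉ = 2551
j=11: r + 10k = 2812.343666… → ⌈·⌉ = 2813
j=12: r + 11k = 3074.410333… → ⌈·⌉ = 3075
j=13: r + 12k = 3336.477 → ⌈·⌉ = 3337
j=14: r + 13k = 3598.543666… → ⌈·⌉ = 3599
j=15: r + 14k = 3860.610333… → ⌈·⌉ = 3861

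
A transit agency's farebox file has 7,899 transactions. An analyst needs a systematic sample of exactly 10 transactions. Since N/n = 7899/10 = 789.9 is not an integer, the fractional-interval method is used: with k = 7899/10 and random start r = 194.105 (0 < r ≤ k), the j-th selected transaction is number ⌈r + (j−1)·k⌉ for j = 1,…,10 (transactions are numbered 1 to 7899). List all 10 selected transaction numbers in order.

195, 985, 1774, 2564, 3354, 4144, 4934, 5724, 6514, 7304

j=1: r + 0k = 194.105 → ⌈·⌉ = 195
j=2: r + 1k = 984.005 → ⌈·⌉ = 985
j=3: r + 2k = 1773.905 → ⌈·⌉ = 1774
j=4: r + 3k = 2563.805 → ⌈·⌉ = 2564
j=5: r + 4k = 3353.705 → ⌈·⌉ = 3354
j=6: r + 5k = 4143.605 → ⌈·⌉ = 4144
j=7: r + 6k = 4933.505 → ⌈·⌉ = 4934
j=8: r + 7k = 5723.405 → ⌈·⌉ = 5724
j=9: r + 8k = 6513.305 → ⌈·⌉ = 6514
j=10: r + 9k = 7303.205 → ⌈·⌉ = 7304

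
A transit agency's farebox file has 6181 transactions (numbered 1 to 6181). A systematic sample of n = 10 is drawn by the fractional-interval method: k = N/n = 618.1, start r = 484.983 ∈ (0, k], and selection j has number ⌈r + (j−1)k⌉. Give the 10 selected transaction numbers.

485, 1104, 1722, 2340, 2958, 3576, 4194, 4812, 5430, 6048

j=1: r + 0k = 484.983 → ⌈·⌉ = 485
j=2: r + 1k = 1103.083 → ⌈·⌉ = 1104
j=3: r + 2k = 1721.183 → ⌈·⌉ = 1722
j=4: r + 3k = 2339.283 → ⌈·⌉ = 2340
j=5: r + 4k = 2957.383 → ⌈·⌉ = 2958
j=6: r + 5k = 3575.483 → ⌈·⌉ = 3576
j=7: r + 6k = 4193.583 → ⌈·⌉ = 4194
j=8: r + 7k = 4811.683 → ⌈·⌉ = 4812
j=9: r + 8k = 5429.783 → ⌈·⌉ = 5430
j=10: r + 9k = 6047.883 → ⌈·⌉ = 6048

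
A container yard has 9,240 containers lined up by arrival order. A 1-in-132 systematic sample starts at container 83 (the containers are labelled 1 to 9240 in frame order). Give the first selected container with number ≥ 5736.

5759

k = 132
Steps past start: ⌈(5736 − 83)/132⌉ = ⌈5653/132⌉ = 43
Selected container: 83 + 43×132 = 5759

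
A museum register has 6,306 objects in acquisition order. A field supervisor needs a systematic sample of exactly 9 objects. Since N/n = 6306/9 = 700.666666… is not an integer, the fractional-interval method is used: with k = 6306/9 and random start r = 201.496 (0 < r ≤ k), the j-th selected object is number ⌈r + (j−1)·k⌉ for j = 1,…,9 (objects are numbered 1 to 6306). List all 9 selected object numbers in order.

202, 903, 1603, 2304, 3005, 3705, 4406, 5107, 5807

j=1: r + 0k = 201.496 → ⌈·⌉ = 202
j=2: r + 1k = 902.162666… → ⌈·⌉ = 903
j=3: r + 2k = 1602.829333… → ⌈·⌉ = 1603
j=4: r + 3k = 2303.496 → ⌈·⌉ = 2304
j=5: r + 4k = 3004.162666… → ⌈·⌉ = 3005
j=6: r + 5k = 3704.829333… → ⌈·⌉ = 3705
j=7: r + 6k = 4405.496 → ⌈·⌉ = 4406
j=8: r + 7k = 5106.162666… → ⌈·⌉ = 5107
j=9: r + 8k = 5806.829333… → ⌈·⌉ = 5807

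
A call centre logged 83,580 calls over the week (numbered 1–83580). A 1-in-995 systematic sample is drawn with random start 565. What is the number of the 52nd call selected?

k = 995
52nd selection = r + (52−1)·k = 565 + 51×995 = 565 + 50745 = 51310

51310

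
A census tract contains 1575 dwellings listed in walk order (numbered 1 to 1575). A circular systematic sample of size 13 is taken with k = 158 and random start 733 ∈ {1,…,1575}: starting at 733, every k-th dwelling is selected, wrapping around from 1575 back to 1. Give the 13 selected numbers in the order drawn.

733, 891, 1049, 1207, 1365, 1523, 106, 264, 422, 580, 738, 896, 1054

Selection 1: 733
Selection 2: 733 + 158 = 891
Selection 3: 891 + 158 = 1049
Selection 4: 1049 + 158 = 1207
Selection 5: 1207 + 158 = 1365
Selection 6: 1365 + 158 = 1523
Selection 7: 1523 + 158 = 1681 → 1681 − 1575 = 106
Selection 8: 106 + 158 = 264
Selection 9: 264 + 158 = 422
Selection 10: 422 + 158 = 580
Selection 11: 580 + 158 = 738
Selection 12: 738 + 158 = 896
Selection 13: 896 + 158 = 1054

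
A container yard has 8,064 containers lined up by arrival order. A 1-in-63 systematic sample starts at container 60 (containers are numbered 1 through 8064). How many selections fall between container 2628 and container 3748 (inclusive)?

k = 63
First selection ≥ 2628: 60 + ⌈(2628−60)/63⌉·63 = 60 + 41×63 = 2643
Last selection ≤ 3748: 60 + ⌊(3748−60)/63⌋·63 = 60 + 58×63 = 3714
Count = 58 − 41 + 1 = 18

18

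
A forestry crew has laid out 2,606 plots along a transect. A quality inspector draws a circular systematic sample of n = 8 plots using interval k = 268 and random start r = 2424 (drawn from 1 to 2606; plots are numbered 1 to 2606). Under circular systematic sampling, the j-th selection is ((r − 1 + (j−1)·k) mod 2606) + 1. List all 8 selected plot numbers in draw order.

Selection 1: 2424
Selection 2: 2424 + 268 = 2692 → 2692 − 2606 = 86
Selection 3: 86 + 268 = 354
Selection 4: 354 + 268 = 622
Selection 5: 622 + 268 = 890
Selection 6: 890 + 268 = 1158
Selection 7: 1158 + 268 = 1426
Selection 8: 1426 + 268 = 1694

2424, 86, 354, 622, 890, 1158, 1426, 1694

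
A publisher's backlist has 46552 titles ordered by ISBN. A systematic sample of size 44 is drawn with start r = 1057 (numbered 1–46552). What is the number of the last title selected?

46551

k = 46552/44 = 1058
44th selection = r + (44−1)·k = 1057 + 43×1058 = 1057 + 45494 = 46551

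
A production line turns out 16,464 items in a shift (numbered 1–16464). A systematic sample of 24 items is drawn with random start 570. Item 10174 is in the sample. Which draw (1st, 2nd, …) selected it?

k = 16464/24 = 686
position = (10174 − 570)/686 + 1 = 9604/686 + 1 = 14 + 1 = 15

15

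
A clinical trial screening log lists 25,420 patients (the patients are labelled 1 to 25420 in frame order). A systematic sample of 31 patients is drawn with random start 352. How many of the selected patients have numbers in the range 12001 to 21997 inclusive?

k = 25420/31 = 820
First selection ≥ 12001: 352 + ⌈(12001−352)/820⌉·820 = 352 + 15×820 = 12652
Last selection ≤ 21997: 352 + ⌊(21997−352)/820⌋·820 = 352 + 26×820 = 21672
Count = 26 − 15 + 1 = 12

12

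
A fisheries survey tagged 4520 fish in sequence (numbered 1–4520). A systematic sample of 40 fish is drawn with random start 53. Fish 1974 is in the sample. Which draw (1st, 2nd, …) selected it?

18

k = 4520/40 = 113
position = (1974 − 53)/113 + 1 = 1921/113 + 1 = 17 + 1 = 18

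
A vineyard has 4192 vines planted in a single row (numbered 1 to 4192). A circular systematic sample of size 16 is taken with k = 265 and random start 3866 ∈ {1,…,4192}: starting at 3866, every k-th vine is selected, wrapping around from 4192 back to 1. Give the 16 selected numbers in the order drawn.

Selection 1: 3866
Selection 2: 3866 + 265 = 4131
Selection 3: 4131 + 265 = 4396 → 4396 − 4192 = 204
Selection 4: 204 + 265 = 469
Selection 5: 469 + 265 = 734
Selection 6: 734 + 265 = 999
Selection 7: 999 + 265 = 1264
Selection 8: 1264 + 265 = 1529
Selection 9: 1529 + 265 = 1794
Selection 10: 1794 + 265 = 2059
Selection 11: 2059 + 265 = 2324
Selection 12: 2324 + 265 = 2589
Selection 13: 2589 + 265 = 2854
Selection 14: 2854 + 265 = 3119
Selection 15: 3119 + 265 = 3384
Selection 16: 3384 + 265 = 3649

3866, 4131, 204, 469, 734, 999, 1264, 1529, 1794, 2059, 2324, 2589, 2854, 3119, 3384, 3649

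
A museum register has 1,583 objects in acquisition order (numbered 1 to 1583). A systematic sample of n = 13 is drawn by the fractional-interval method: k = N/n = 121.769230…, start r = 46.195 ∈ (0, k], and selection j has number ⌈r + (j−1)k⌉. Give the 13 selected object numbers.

j=1: r + 0k = 46.195 → ⌈·⌉ = 47
j=2: r + 1k = 167.964230… → ⌈·⌉ = 168
j=3: r + 2k = 289.733461… → ⌈·⌉ = 290
j=4: r + 3k = 411.502692… → ⌈·⌉ = 412
j=5: r + 4k = 533.271923… → ⌈·⌉ = 534
j=6: r + 5k = 655.041153… → ⌈·⌉ = 656
j=7: r + 6k = 776.810384… → ⌈·⌉ = 777
j=8: r + 7k = 898.579615… → ⌈·⌉ = 899
j=9: r + 8k = 1020.348846… → ⌈·⌉ = 1021
j=10: r + 9k = 1142.118076… → ⌈·⌉ = 1143
j=11: r + 10k = 1263.887307… → ⌈·⌉ = 1264
j=12: r + 11k = 1385.656538… → ⌈·⌉ = 1386
j=13: r + 12k = 1507.425769… → ⌈·⌉ = 1508

47, 168, 290, 412, 534, 656, 777, 899, 1021, 1143, 1264, 1386, 1508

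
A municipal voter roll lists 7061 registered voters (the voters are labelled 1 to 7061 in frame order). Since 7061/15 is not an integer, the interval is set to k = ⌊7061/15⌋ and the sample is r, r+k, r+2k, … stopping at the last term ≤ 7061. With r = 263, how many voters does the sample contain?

15

k = ⌊7061/15⌋ = 470
Achieved size = ⌊(7061 − 263)/470⌋ + 1 = ⌊6798/470⌋ + 1 = 14 + 1 = 15
(last selection: 263 + 14×470 = 6843 ≤ 7061; next would be 7313 > 7061)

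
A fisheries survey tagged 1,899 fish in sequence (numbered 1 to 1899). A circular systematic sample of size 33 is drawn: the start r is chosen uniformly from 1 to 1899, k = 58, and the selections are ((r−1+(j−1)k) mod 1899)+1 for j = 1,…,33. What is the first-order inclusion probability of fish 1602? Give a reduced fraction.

11/633

For each position j, as r ranges over 1…1899 the j-th selection hits every fish exactly once, so fish 1602 is selected for exactly 33 of the 1899 starts.
Inclusion probability = 33/1899 = 11/633.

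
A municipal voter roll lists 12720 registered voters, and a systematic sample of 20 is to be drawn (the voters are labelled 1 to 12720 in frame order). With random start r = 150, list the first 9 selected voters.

150, 786, 1422, 2058, 2694, 3330, 3966, 4602, 5238

k = N/n = 12720/20 = 636
voter 1: 150
voter 2: 150 + 636 = 786
voter 3: 786 + 636 = 1422
voter 4: 1422 + 636 = 2058
voter 5: 2058 + 636 = 2694
voter 6: 2694 + 636 = 3330
voter 7: 3330 + 636 = 3966
voter 8: 3966 + 636 = 4602
voter 9: 4602 + 636 = 5238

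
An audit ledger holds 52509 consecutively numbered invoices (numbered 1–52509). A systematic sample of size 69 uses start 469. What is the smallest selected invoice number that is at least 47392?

47651

k = 52509/69 = 761
Steps past start: ⌈(47392 − 469)/761⌉ = ⌈46923/761⌉ = 62
Selected invoice: 469 + 62×761 = 47651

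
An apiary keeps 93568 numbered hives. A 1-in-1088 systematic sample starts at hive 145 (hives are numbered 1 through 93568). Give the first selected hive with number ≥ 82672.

82833

k = 1088
Steps past start: ⌈(82672 − 145)/1088⌉ = ⌈82527/1088⌉ = 76
Selected hive: 145 + 76×1088 = 82833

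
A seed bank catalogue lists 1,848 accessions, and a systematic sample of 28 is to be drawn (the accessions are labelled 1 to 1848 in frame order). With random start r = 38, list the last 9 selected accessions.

k = N/n = 1848/28 = 66
20th selection = 38 + 19×66 = 1292
21st: 1292 + 66 = 1358
22nd: 1358 + 66 = 1424
23rd: 1424 + 66 = 1490
24th: 1490 + 66 = 1556
25th: 1556 + 66 = 1622
26th: 1622 + 66 = 1688
27th: 1688 + 66 = 1754
28th: 1754 + 66 = 1820

1292, 1358, 1424, 1490, 1556, 1622, 1688, 1754, 1820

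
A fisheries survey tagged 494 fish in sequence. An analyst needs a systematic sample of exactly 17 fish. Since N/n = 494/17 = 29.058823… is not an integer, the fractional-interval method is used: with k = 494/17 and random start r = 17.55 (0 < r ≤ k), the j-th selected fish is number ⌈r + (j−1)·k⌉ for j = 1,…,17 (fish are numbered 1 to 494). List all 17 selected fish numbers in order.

j=1: r + 0k = 17.55 → ⌈·⌉ = 18
j=2: r + 1k = 46.608823… → ⌈·⌉ = 47
j=3: r + 2k = 75.667647… → ⌈·⌉ = 76
j=4: r + 3k = 104.726470… → ⌈·⌉ = 105
j=5: r + 4k = 133.785294… → ⌈·⌉ = 134
j=6: r + 5k = 162.844117… → ⌈·⌉ = 163
j=7: r + 6k = 191.902941… → ⌈·⌉ = 192
j=8: r + 7k = 220.961764… → ⌈·⌉ = 221
j=9: r + 8k = 250.020588… → ⌈·⌉ = 251
j=10: r + 9k = 279.079411… → ⌈·⌉ = 280
j=11: r + 10k = 308.138235… → ⌈·⌉ = 309
j=12: r + 11k = 337.197058… → ⌈·⌉ = 338
j=13: r + 12k = 366.255882… → ⌈·⌉ = 367
j=14: r + 13k = 395.314705… → ⌈·⌉ = 396
j=15: r + 14k = 424.373529… → ⌈·⌉ = 425
j=16: r + 15k = 453.432352… → ⌈·⌉ = 454
j=17: r + 16k = 482.491176… → ⌈·⌉ = 483

18, 47, 76, 105, 134, 163, 192, 221, 251, 280, 309, 338, 367, 396, 425, 454, 483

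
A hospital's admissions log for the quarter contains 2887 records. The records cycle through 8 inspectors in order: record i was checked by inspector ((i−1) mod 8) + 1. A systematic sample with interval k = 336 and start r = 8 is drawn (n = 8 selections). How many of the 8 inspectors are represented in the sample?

Consecutive selections differ by k = 336, so their inspector numbers differ by 336 mod 8 = 0.
gcd(336, 8) = 8, so the sample visits 8/8 = 1 distinct residues mod 8.
Start 8 is inspector 8; the inspectors hit are 8.

1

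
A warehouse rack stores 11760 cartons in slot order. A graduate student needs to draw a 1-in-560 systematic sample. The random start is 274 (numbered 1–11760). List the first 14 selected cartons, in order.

274, 834, 1394, 1954, 2514, 3074, 3634, 4194, 4754, 5314, 5874, 6434, 6994, 7554

carton 1: 274
carton 2: 274 + 560 = 834
carton 3: 834 + 560 = 1394
carton 4: 1394 + 560 = 1954
carton 5: 1954 + 560 = 2514
carton 6: 2514 + 560 = 3074
carton 7: 3074 + 560 = 3634
carton 8: 3634 + 560 = 4194
carton 9: 4194 + 560 = 4754
carton 10: 4754 + 560 = 5314
carton 11: 5314 + 560 = 5874
carton 12: 5874 + 560 = 6434
carton 13: 6434 + 560 = 6994
carton 14: 6994 + 560 = 7554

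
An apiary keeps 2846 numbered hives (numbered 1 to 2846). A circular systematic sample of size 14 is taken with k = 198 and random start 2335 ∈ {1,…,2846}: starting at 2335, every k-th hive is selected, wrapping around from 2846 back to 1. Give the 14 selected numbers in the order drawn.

Selection 1: 2335
Selection 2: 2335 + 198 = 2533
Selection 3: 2533 + 198 = 2731
Selection 4: 2731 + 198 = 2929 → 2929 − 2846 = 83
Selection 5: 83 + 198 = 281
Selection 6: 281 + 198 = 479
Selection 7: 479 + 198 = 677
Selection 8: 677 + 198 = 875
Selection 9: 875 + 198 = 1073
Selection 10: 1073 + 198 = 1271
Selection 11: 1271 + 198 = 1469
Selection 12: 1469 + 198 = 1667
Selection 13: 1667 + 198 = 1865
Selection 14: 1865 + 198 = 2063

2335, 2533, 2731, 83, 281, 479, 677, 875, 1073, 1271, 1469, 1667, 1865, 2063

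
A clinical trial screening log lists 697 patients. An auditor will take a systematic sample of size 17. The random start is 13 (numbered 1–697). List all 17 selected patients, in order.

k = N/n = 697/17 = 41
patient 1: 13
patient 2: 13 + 41 = 54
patient 3: 54 + 41 = 95
patient 4: 95 + 41 = 136
patient 5: 136 + 41 = 177
patient 6: 177 + 41 = 218
patient 7: 218 + 41 = 259
patient 8: 259 + 41 = 300
patient 9: 300 + 41 = 341
patient 10: 341 + 41 = 382
patient 11: 382 + 41 = 423
patient 12: 423 + 41 = 464
patient 13: 464 + 41 = 505
patient 14: 505 + 41 = 546
patient 15: 546 + 41 = 587
patient 16: 587 + 41 = 628
patient 17: 628 + 41 = 669

13, 54, 95, 136, 177, 218, 259, 300, 341, 382, 423, 464, 505, 546, 587, 628, 669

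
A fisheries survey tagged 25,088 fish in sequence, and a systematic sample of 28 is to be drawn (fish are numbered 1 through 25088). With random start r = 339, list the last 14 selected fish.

12883, 13779, 14675, 15571, 16467, 17363, 18259, 19155, 20051, 20947, 21843, 22739, 23635, 24531

k = N/n = 25088/28 = 896
15th selection = 339 + 14×896 = 12883
16th: 12883 + 896 = 13779
17th: 13779 + 896 = 14675
18th: 14675 + 896 = 15571
19th: 15571 + 896 = 16467
20th: 16467 + 896 = 17363
21st: 17363 + 896 = 18259
22nd: 18259 + 896 = 19155
23rd: 19155 + 896 = 20051
24th: 20051 + 896 = 20947
25th: 20947 + 896 = 21843
26th: 21843 + 896 = 22739
27th: 22739 + 896 = 23635
28th: 23635 + 896 = 24531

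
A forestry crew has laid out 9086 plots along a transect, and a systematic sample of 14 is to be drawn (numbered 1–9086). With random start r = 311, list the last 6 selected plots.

5503, 6152, 6801, 7450, 8099, 8748

k = N/n = 9086/14 = 649
9th selection = 311 + 8×649 = 5503
10th: 5503 + 649 = 6152
11th: 6152 + 649 = 6801
12th: 6801 + 649 = 7450
13th: 7450 + 649 = 8099
14th: 8099 + 649 = 8748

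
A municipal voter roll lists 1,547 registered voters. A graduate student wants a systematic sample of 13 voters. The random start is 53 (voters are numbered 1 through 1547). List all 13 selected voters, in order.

53, 172, 291, 410, 529, 648, 767, 886, 1005, 1124, 1243, 1362, 1481

k = N/n = 1547/13 = 119
voter 1: 53
voter 2: 53 + 119 = 172
voter 3: 172 + 119 = 291
voter 4: 291 + 119 = 410
voter 5: 410 + 119 = 529
voter 6: 529 + 119 = 648
voter 7: 648 + 119 = 767
voter 8: 767 + 119 = 886
voter 9: 886 + 119 = 1005
voter 10: 1005 + 119 = 1124
voter 11: 1124 + 119 = 1243
voter 12: 1243 + 119 = 1362
voter 13: 1362 + 119 = 1481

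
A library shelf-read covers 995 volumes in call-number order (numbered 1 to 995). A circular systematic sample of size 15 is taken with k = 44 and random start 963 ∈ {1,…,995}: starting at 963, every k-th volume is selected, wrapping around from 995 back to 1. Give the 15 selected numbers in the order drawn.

Selection 1: 963
Selection 2: 963 + 44 = 1007 → 1007 − 995 = 12
Selection 3: 12 + 44 = 56
Selection 4: 56 + 44 = 100
Selection 5: 100 + 44 = 144
Selection 6: 144 + 44 = 188
Selection 7: 188 + 44 = 232
Selection 8: 232 + 44 = 276
Selection 9: 276 + 44 = 320
Selection 10: 320 + 44 = 364
Selection 11: 364 + 44 = 408
Selection 12: 408 + 44 = 452
Selection 13: 452 + 44 = 496
Selection 14: 496 + 44 = 540
Selection 15: 540 + 44 = 584

963, 12, 56, 100, 144, 188, 232, 276, 320, 364, 408, 452, 496, 540, 584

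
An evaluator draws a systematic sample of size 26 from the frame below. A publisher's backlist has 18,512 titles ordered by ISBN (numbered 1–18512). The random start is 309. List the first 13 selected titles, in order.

309, 1021, 1733, 2445, 3157, 3869, 4581, 5293, 6005, 6717, 7429, 8141, 8853

k = N/n = 18512/26 = 712
title 1: 309
title 2: 309 + 712 = 1021
title 3: 1021 + 712 = 1733
title 4: 1733 + 712 = 2445
title 5: 2445 + 712 = 3157
title 6: 3157 + 712 = 3869
title 7: 3869 + 712 = 4581
title 8: 4581 + 712 = 5293
title 9: 5293 + 712 = 6005
title 10: 6005 + 712 = 6717
title 11: 6717 + 712 = 7429
title 12: 7429 + 712 = 8141
title 13: 8141 + 712 = 8853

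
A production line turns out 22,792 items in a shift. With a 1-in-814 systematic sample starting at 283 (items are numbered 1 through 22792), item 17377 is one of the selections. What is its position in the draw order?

22

k = 814
position = (17377 − 283)/814 + 1 = 17094/814 + 1 = 21 + 1 = 22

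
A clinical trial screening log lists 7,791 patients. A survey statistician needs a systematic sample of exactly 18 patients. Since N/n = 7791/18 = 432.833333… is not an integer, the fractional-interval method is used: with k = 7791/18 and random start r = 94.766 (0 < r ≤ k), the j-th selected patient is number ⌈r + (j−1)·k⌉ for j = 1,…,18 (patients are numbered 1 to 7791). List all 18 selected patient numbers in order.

95, 528, 961, 1394, 1827, 2259, 2692, 3125, 3558, 3991, 4424, 4856, 5289, 5722, 6155, 6588, 7021, 7453

j=1: r + 0k = 94.766 → ⌈·⌉ = 95
j=2: r + 1k = 527.599333… → ⌈·⌉ = 528
j=3: r + 2k = 960.432666… → ⌈·⌉ = 961
j=4: r + 3k = 1393.266 → ⌈·⌉ = 1394
j=5: r + 4k = 1826.099333… → ⌈·⌉ = 1827
j=6: r + 5k = 2258.932666… → ⌈·⌉ = 2259
j=7: r + 6k = 2691.766 → ⌈·⌉ = 2692
j=8: r + 7k = 3124.599333… → ⌈·⌉ = 3125
j=9: r + 8k = 3557.432666… → ⌈·⌉ = 3558
j=10: r + 9k = 3990.266 → ⌈·⌉ = 3991
j=11: r + 10k = 4423.099333… → ⌈·⌉ = 4424
j=12: r + 11k = 4855.932666… → ⌈·⌉ = 4856
j=13: r + 12k = 5288.766 → ⌈·⌉ = 5289
j=14: r + 13k = 5721.599333… → ⌈·⌉ = 5722
j=15: r + 14k = 6154.432666… → ⌈·⌉ = 6155
j=16: r + 15k = 6587.266 → ⌈·⌉ = 6588
j=17: r + 16k = 7020.099333… → ⌈·⌉ = 7021
j=18: r + 17k = 7452.932666… → ⌈·⌉ = 7453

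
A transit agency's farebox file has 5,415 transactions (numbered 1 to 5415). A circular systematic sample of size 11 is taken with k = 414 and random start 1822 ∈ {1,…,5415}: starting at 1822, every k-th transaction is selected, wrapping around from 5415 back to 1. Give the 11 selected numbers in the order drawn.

Selection 1: 1822
Selection 2: 1822 + 414 = 2236
Selection 3: 2236 + 414 = 2650
Selection 4: 2650 + 414 = 3064
Selection 5: 3064 + 414 = 3478
Selection 6: 3478 + 414 = 3892
Selection 7: 3892 + 414 = 4306
Selection 8: 4306 + 414 = 4720
Selection 9: 4720 + 414 = 5134
Selection 10: 5134 + 414 = 5548 → 5548 − 5415 = 133
Selection 11: 133 + 414 = 547

1822, 2236, 2650, 3064, 3478, 3892, 4306, 4720, 5134, 133, 547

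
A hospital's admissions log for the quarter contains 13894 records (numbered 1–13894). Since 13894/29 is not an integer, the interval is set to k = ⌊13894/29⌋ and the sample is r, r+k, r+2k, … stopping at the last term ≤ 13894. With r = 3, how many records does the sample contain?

30

k = ⌊13894/29⌋ = 479
Achieved size = ⌊(13894 − 3)/479⌋ + 1 = ⌊13891/479⌋ + 1 = 29 + 1 = 30
(last selection: 3 + 29×479 = 13894 ≤ 13894; next would be 14373 > 13894)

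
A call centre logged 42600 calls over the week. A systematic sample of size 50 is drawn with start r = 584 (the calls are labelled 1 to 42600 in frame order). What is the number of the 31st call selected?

26144

k = 42600/50 = 852
31st selection = r + (31−1)·k = 584 + 30×852 = 584 + 25560 = 26144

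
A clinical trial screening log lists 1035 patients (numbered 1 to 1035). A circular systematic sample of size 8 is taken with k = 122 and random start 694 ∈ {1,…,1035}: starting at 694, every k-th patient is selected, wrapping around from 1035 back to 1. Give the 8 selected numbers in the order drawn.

694, 816, 938, 25, 147, 269, 391, 513

Selection 1: 694
Selection 2: 694 + 122 = 816
Selection 3: 816 + 122 = 938
Selection 4: 938 + 122 = 1060 → 1060 − 1035 = 25
Selection 5: 25 + 122 = 147
Selection 6: 147 + 122 = 269
Selection 7: 269 + 122 = 391
Selection 8: 391 + 122 = 513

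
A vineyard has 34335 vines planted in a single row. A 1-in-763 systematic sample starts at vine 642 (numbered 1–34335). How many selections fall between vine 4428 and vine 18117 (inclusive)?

18

k = 763
First selection ≥ 4428: 642 + ⌈(4428−642)/763⌉·763 = 642 + 5×763 = 4457
Last selection ≤ 18117: 642 + ⌊(18117−642)/763⌋·763 = 642 + 22×763 = 17428
Count = 22 − 5 + 1 = 18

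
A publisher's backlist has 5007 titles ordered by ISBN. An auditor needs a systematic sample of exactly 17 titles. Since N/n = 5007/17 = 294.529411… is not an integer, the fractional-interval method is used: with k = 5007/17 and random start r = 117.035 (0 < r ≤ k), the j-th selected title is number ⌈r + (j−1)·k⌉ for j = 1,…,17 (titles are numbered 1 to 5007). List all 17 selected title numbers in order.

118, 412, 707, 1001, 1296, 1590, 1885, 2179, 2474, 2768, 3063, 3357, 3652, 3946, 4241, 4535, 4830

j=1: r + 0k = 117.035 → ⌈·⌉ = 118
j=2: r + 1k = 411.564411… → ⌈·⌉ = 412
j=3: r + 2k = 706.093823… → ⌈·⌉ = 707
j=4: r + 3k = 1000.623235… → ⌈·⌉ = 1001
j=5: r + 4k = 1295.152647… → ⌈·⌉ = 1296
j=6: r + 5k = 1589.682058… → ⌈·⌉ = 1590
j=7: r + 6k = 1884.211470… → ⌈·⌉ = 1885
j=8: r + 7k = 2178.740882… → ⌈·⌉ = 2179
j=9: r + 8k = 2473.270294… → ⌈·⌉ = 2474
j=10: r + 9k = 2767.799705… → ⌈·⌉ = 2768
j=11: r + 10k = 3062.329117… → ⌈·⌉ = 3063
j=12: r + 11k = 3356.858529… → ⌈·⌉ = 3357
j=13: r + 12k = 3651.387941… → ⌈·⌉ = 3652
j=14: r + 13k = 3945.917352… → ⌈·⌉ = 3946
j=15: r + 14k = 4240.446764… → ⌈·⌉ = 4241
j=16: r + 15k = 4534.976176… → ⌈·⌉ = 4535
j=17: r + 16k = 4829.505588… → ⌈·⌉ = 4830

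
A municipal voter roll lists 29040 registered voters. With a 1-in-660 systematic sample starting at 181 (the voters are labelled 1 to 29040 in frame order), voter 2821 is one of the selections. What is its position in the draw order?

5

k = 660
position = (2821 − 181)/660 + 1 = 2640/660 + 1 = 4 + 1 = 5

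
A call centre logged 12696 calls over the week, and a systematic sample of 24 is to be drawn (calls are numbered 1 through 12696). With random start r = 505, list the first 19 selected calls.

k = N/n = 12696/24 = 529
call 1: 505
call 2: 505 + 529 = 1034
call 3: 1034 + 529 = 1563
call 4: 1563 + 529 = 2092
call 5: 2092 + 529 = 2621
call 6: 2621 + 529 = 3150
call 7: 3150 + 529 = 3679
call 8: 3679 + 529 = 4208
call 9: 4208 + 529 = 4737
call 10: 4737 + 529 = 5266
call 11: 5266 + 529 = 5795
call 12: 5795 + 529 = 6324
call 13: 6324 + 529 = 6853
call 14: 6853 + 529 = 7382
call 15: 7382 + 529 = 7911
call 16: 7911 + 529 = 8440
call 17: 8440 + 529 = 8969
call 18: 8969 + 529 = 9498
call 19: 9498 + 529 = 10027

505, 1034, 1563, 2092, 2621, 3150, 3679, 4208, 4737, 5266, 5795, 6324, 6853, 7382, 7911, 8440, 8969, 9498, 10027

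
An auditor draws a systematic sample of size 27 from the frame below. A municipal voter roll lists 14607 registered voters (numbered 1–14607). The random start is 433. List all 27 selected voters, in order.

433, 974, 1515, 2056, 2597, 3138, 3679, 4220, 4761, 5302, 5843, 6384, 6925, 7466, 8007, 8548, 9089, 9630, 10171, 10712, 11253, 11794, 12335, 12876, 13417, 13958, 14499

k = N/n = 14607/27 = 541
voter 1: 433
voter 2: 433 + 541 = 974
voter 3: 974 + 541 = 1515
voter 4: 1515 + 541 = 2056
voter 5: 2056 + 541 = 2597
voter 6: 2597 + 541 = 3138
voter 7: 3138 + 541 = 3679
voter 8: 3679 + 541 = 4220
voter 9: 4220 + 541 = 4761
voter 10: 4761 + 541 = 5302
voter 11: 5302 + 541 = 5843
voter 12: 5843 + 541 = 6384
voter 13: 6384 + 541 = 6925
voter 14: 6925 + 541 = 7466
voter 15: 7466 + 541 = 8007
voter 16: 8007 + 541 = 8548
voter 17: 8548 + 541 = 9089
voter 18: 9089 + 541 = 9630
voter 19: 9630 + 541 = 10171
voter 20: 10171 + 541 = 10712
voter 21: 10712 + 541 = 11253
voter 22: 11253 + 541 = 11794
voter 23: 11794 + 541 = 12335
voter 24: 12335 + 541 = 12876
voter 25: 12876 + 541 = 13417
voter 26: 13417 + 541 = 13958
voter 27: 13958 + 541 = 14499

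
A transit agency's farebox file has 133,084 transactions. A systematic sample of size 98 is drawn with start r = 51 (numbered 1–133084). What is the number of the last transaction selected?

k = 133084/98 = 1358
98th selection = r + (98−1)·k = 51 + 97×1358 = 51 + 131726 = 131777

131777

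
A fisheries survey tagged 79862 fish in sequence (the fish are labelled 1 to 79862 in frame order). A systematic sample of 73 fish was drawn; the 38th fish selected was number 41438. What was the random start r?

960

k = 79862/73 = 1094
r = 41438 − (38−1)×1094 = 41438 − 40478 = 960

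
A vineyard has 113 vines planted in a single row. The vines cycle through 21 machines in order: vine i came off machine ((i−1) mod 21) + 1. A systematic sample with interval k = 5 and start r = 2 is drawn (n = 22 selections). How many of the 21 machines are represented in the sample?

21

Consecutive selections differ by k = 5, so their machine numbers differ by 5 mod 21 = 5.
gcd(5, 21) = 1, so the sample visits 21/1 = 21 distinct residues mod 21.
Start 2 is machine 2; the machines hit are 1, 2, 3, 4, 5, 6, 7, 8, 9, 10, 11, 12, 13, 14, 15, 16, 17, 18, 19, 20, 21.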